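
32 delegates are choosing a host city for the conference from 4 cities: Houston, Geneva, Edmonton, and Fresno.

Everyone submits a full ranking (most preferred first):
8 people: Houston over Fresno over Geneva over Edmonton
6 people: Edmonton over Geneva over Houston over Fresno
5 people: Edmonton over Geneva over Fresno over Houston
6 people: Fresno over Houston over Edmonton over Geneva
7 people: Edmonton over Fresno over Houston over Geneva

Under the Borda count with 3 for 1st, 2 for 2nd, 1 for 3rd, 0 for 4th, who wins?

Houston: 8×3 + 6×1 + 5×0 + 6×2 + 7×1 = 49
Geneva: 8×1 + 6×2 + 5×2 + 6×0 + 7×0 = 30
Edmonton: 8×0 + 6×3 + 5×3 + 6×1 + 7×3 = 60
Fresno: 8×2 + 6×0 + 5×1 + 6×3 + 7×2 = 53

Edmonton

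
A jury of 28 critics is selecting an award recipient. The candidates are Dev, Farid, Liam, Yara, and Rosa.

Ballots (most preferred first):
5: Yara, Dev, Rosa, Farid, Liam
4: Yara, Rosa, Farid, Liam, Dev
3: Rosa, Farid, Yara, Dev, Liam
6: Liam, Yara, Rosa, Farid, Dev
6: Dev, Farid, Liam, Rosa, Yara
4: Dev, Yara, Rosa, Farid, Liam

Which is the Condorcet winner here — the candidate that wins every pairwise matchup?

Yara vs Dev: 18–10
Yara vs Farid: 19–9
Yara vs Liam: 16–12
Yara vs Rosa: 19–9
Yara beats every other candidate.

Yara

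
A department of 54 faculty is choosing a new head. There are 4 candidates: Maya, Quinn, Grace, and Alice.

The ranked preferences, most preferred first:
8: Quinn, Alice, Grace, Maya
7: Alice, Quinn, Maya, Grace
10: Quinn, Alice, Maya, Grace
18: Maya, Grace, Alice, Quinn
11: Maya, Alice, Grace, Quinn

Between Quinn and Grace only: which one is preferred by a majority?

Quinn is ranked above Grace on 25 ballots; Grace above Quinn on 29.

Grace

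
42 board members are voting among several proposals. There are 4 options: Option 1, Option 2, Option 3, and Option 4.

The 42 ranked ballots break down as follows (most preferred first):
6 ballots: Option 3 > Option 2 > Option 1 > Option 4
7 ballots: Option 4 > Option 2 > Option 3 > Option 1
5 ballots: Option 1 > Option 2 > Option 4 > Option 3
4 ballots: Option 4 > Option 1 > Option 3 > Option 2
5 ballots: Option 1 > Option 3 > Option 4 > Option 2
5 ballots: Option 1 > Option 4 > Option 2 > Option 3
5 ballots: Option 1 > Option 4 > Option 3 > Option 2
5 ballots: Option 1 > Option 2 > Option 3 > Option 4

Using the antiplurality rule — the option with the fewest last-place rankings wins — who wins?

Option 1

Last-place votes: Option 1 7, Option 2 14, Option 3 10, Option 4 11.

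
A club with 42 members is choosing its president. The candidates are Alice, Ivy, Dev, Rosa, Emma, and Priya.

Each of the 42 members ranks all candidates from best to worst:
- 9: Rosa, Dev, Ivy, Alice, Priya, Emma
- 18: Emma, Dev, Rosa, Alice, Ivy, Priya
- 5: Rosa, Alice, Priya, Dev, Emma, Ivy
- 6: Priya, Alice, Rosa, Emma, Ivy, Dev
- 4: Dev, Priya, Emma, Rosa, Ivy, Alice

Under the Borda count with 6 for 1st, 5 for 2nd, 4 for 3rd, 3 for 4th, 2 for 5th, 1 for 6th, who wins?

Rosa

Alice: 9×3 + 18×3 + 5×5 + 6×5 + 4×1 = 140
Ivy: 9×4 + 18×2 + 5×1 + 6×2 + 4×2 = 97
Dev: 9×5 + 18×5 + 5×3 + 6×1 + 4×6 = 180
Rosa: 9×6 + 18×4 + 5×6 + 6×4 + 4×3 = 192
Emma: 9×1 + 18×6 + 5×2 + 6×3 + 4×4 = 161
Priya: 9×2 + 18×1 + 5×4 + 6×6 + 4×5 = 112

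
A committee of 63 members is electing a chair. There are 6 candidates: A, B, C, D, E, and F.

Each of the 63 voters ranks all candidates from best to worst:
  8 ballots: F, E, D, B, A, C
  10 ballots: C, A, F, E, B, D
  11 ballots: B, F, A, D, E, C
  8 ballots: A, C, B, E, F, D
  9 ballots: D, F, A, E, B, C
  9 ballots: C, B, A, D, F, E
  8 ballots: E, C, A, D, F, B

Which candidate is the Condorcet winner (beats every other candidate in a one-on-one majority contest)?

A

A vs B: 35–28
A vs C: 36–27
A vs D: 46–17
A vs E: 47–16
A vs F: 35–28
A beats every other candidate.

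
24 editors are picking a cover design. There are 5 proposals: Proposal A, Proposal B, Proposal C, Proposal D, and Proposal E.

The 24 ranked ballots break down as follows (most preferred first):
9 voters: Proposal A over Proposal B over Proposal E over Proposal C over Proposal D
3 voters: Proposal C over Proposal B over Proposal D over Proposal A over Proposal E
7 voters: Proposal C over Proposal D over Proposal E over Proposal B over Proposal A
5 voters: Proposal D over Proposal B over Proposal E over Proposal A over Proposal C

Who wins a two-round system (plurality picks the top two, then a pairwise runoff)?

Round 1 first-place votes: Proposal A 9, Proposal B 0, Proposal C 10, Proposal D 5, Proposal E 0. Proposal C and Proposal A advance.
Runoff: Proposal C is ranked above Proposal A on 10 ballots, Proposal A above Proposal C on 14.

Proposal A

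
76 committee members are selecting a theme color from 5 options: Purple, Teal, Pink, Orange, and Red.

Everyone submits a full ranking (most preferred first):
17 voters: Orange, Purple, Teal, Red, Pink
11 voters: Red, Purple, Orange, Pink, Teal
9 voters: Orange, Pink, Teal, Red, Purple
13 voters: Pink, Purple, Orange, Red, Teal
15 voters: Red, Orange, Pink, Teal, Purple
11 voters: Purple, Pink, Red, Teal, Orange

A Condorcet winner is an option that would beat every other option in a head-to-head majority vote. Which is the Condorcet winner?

Orange vs Purple: 41–35
Orange vs Teal: 65–11
Orange vs Pink: 52–24
Orange vs Red: 39–37
Orange beats every other option.

Orange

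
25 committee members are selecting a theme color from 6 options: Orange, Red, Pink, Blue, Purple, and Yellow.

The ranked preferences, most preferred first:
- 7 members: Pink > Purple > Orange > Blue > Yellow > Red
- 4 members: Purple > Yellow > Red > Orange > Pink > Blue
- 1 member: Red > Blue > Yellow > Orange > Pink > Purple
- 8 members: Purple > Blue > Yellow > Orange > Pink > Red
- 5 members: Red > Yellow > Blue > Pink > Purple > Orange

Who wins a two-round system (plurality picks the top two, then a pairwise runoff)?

Round 1 first-place votes: Orange 0, Red 6, Pink 7, Blue 0, Purple 12, Yellow 0. Purple and Pink advance.
Runoff: Purple is ranked above Pink on 12 ballots, Pink above Purple on 13.

Pink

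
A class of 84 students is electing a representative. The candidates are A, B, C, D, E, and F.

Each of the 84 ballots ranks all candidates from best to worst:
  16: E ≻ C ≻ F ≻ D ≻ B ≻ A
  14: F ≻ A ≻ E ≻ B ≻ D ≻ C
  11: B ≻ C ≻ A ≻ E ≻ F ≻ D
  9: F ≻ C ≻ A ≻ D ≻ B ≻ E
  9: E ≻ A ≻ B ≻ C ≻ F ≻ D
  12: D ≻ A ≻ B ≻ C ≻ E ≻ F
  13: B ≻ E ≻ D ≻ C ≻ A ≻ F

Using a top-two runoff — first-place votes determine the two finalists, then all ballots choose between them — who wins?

Round 1 first-place votes: A 0, B 24, C 0, D 12, E 25, F 23. E and B advance.
Runoff: E is ranked above B on 39 ballots, B above E on 45.

B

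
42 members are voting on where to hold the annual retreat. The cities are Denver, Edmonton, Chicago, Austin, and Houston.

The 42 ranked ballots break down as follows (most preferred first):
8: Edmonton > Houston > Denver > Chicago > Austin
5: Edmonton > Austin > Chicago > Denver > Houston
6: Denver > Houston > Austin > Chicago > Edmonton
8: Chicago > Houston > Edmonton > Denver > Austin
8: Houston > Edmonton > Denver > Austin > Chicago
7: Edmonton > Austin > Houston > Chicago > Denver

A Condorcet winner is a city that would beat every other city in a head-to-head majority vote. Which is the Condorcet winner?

Houston

Houston vs Denver: 31–11
Houston vs Edmonton: 22–20
Houston vs Chicago: 29–13
Houston vs Austin: 30–12
Houston beats every other city.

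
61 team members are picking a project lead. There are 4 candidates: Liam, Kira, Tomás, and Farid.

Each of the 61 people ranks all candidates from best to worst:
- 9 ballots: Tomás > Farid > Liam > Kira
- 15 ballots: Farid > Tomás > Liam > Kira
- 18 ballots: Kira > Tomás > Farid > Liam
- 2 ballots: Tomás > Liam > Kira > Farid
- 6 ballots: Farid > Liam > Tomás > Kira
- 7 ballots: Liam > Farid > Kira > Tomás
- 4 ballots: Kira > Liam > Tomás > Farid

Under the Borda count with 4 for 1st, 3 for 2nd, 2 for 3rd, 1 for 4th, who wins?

Farid

Liam: 9×2 + 15×2 + 18×1 + 2×3 + 6×3 + 7×4 + 4×3 = 130
Kira: 9×1 + 15×1 + 18×4 + 2×2 + 6×1 + 7×2 + 4×4 = 136
Tomás: 9×4 + 15×3 + 18×3 + 2×4 + 6×2 + 7×1 + 4×2 = 170
Farid: 9×3 + 15×4 + 18×2 + 2×1 + 6×4 + 7×3 + 4×1 = 174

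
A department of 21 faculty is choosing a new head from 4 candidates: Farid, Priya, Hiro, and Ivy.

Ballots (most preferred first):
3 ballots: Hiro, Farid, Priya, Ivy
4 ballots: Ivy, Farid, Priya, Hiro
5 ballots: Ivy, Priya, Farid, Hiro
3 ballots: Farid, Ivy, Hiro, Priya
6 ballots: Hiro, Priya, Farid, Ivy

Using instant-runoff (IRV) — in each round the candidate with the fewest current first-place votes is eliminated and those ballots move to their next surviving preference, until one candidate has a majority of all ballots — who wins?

Ivy

Round 1: Farid 3, Priya 0, Hiro 9, Ivy 9. Priya eliminated.
Round 2: Farid 3, Hiro 9, Ivy 9. Farid eliminated.
Round 3: Hiro 9, Ivy 12. Ivy has a majority (≥11).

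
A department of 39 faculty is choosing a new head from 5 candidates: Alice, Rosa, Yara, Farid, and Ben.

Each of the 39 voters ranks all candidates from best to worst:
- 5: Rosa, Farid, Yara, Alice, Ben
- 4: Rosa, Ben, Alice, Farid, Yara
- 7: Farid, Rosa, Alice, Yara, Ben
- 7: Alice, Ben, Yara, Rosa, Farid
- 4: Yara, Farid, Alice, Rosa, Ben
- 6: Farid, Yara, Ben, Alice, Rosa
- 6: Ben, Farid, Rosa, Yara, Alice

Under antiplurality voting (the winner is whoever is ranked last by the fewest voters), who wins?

Yara

Last-place votes: Alice 6, Rosa 6, Yara 4, Farid 7, Ben 16.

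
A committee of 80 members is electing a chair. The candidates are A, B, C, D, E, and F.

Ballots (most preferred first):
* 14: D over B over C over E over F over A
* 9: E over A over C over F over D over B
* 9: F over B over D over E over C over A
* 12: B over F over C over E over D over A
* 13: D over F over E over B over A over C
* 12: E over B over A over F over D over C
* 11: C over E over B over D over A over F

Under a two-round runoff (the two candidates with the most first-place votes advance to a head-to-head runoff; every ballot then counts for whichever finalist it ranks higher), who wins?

E

Round 1 first-place votes: A 0, B 12, C 11, D 27, E 21, F 9. D and E advance.
Runoff: D is ranked above E on 36 ballots, E above D on 44.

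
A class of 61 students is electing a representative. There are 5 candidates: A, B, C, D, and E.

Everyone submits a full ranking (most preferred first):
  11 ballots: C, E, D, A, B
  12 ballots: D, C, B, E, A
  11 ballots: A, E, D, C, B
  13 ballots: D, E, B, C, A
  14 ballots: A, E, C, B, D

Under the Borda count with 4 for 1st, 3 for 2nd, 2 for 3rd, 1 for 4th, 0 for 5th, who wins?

E

A: 11×1 + 12×0 + 11×4 + 13×0 + 14×4 = 111
B: 11×0 + 12×2 + 11×0 + 13×2 + 14×1 = 64
C: 11×4 + 12×3 + 11×1 + 13×1 + 14×2 = 132
D: 11×2 + 12×4 + 11×2 + 13×4 + 14×0 = 144
E: 11×3 + 12×1 + 11×3 + 13×3 + 14×3 = 159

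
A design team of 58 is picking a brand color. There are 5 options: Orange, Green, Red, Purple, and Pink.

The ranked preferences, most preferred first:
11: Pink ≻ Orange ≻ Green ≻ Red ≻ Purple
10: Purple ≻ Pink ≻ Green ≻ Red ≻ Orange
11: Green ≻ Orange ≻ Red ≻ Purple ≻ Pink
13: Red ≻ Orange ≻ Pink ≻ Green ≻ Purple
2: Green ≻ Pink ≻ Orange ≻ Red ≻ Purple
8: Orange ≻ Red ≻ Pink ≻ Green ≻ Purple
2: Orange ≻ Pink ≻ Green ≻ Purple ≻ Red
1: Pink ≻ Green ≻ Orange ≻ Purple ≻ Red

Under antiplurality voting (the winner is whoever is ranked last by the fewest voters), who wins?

Green

Last-place votes: Orange 10, Green 0, Red 3, Purple 34, Pink 11.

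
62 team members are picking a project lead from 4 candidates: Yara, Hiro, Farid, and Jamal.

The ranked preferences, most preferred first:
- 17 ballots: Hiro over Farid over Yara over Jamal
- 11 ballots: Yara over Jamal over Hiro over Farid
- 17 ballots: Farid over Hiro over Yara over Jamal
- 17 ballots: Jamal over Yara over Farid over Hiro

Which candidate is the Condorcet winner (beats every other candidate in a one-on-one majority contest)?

Farid

Farid vs Yara: 34–28
Farid vs Hiro: 34–28
Farid vs Jamal: 34–28
Farid beats every other candidate.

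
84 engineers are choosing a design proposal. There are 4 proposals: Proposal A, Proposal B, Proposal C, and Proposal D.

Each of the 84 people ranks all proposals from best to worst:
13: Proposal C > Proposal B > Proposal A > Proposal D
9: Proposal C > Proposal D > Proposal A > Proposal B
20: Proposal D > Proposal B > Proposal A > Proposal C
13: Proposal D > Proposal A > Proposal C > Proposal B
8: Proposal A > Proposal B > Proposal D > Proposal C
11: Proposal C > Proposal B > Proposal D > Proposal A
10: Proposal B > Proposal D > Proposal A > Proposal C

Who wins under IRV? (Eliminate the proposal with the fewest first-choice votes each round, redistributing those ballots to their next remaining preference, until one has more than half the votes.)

Proposal D

Round 1: Proposal A 8, Proposal B 10, Proposal C 33, Proposal D 33. Proposal A eliminated.
Round 2: Proposal B 18, Proposal C 33, Proposal D 33. Proposal B eliminated.
Round 3: Proposal C 33, Proposal D 51. Proposal D has a majority (≥43).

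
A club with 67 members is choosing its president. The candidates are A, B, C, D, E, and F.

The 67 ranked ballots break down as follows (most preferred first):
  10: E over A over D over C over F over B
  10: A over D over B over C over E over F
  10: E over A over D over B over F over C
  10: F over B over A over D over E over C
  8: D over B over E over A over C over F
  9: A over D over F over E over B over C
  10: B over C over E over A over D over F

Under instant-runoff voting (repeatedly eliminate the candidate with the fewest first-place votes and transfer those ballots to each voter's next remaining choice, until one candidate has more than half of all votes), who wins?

B

Round 1: A 19, B 10, C 0, D 8, E 20, F 10. C eliminated.
Round 2: A 19, B 10, D 8, E 20, F 10. D eliminated.
Round 3: A 19, B 18, E 20, F 10. F eliminated.
Round 4: A 19, B 28, E 20. A eliminated.
Round 5: B 38, E 29. B has a majority (≥34).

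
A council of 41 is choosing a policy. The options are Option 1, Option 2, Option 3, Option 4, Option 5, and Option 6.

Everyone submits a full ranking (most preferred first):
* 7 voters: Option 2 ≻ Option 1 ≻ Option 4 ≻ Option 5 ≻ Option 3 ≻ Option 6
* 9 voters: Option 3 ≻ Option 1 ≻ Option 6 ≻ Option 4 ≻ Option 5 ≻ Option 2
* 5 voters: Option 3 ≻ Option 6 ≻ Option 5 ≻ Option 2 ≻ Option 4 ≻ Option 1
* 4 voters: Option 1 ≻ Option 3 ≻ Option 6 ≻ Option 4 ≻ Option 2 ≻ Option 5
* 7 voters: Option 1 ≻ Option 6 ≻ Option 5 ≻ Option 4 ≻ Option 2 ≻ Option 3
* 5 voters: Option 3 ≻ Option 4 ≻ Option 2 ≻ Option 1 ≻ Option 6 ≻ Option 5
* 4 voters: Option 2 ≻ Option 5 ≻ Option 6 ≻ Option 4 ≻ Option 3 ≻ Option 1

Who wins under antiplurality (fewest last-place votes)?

Last-place votes: Option 1 9, Option 2 9, Option 3 7, Option 4 0, Option 5 9, Option 6 7.

Option 4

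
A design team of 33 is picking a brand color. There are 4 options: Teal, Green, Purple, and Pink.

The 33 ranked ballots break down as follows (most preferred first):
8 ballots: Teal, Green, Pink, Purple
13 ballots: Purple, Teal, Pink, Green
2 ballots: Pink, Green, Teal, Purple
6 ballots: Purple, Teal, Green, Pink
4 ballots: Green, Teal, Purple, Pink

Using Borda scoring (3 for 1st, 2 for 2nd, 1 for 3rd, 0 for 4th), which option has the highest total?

Teal: 8×3 + 13×2 + 2×1 + 6×2 + 4×2 = 72
Green: 8×2 + 13×0 + 2×2 + 6×1 + 4×3 = 38
Purple: 8×0 + 13×3 + 2×0 + 6×3 + 4×1 = 61
Pink: 8×1 + 13×1 + 2×3 + 6×0 + 4×0 = 27

Teal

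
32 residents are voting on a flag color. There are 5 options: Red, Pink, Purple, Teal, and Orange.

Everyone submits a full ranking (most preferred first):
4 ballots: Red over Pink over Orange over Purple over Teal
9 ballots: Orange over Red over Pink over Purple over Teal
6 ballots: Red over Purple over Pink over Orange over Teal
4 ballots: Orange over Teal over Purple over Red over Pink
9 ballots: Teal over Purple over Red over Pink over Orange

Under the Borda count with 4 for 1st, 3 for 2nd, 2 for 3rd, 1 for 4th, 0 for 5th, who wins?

Red

Red: 4×4 + 9×3 + 6×4 + 4×1 + 9×2 = 89
Pink: 4×3 + 9×2 + 6×2 + 4×0 + 9×1 = 51
Purple: 4×1 + 9×1 + 6×3 + 4×2 + 9×3 = 66
Teal: 4×0 + 9×0 + 6×0 + 4×3 + 9×4 = 48
Orange: 4×2 + 9×4 + 6×1 + 4×4 + 9×0 = 66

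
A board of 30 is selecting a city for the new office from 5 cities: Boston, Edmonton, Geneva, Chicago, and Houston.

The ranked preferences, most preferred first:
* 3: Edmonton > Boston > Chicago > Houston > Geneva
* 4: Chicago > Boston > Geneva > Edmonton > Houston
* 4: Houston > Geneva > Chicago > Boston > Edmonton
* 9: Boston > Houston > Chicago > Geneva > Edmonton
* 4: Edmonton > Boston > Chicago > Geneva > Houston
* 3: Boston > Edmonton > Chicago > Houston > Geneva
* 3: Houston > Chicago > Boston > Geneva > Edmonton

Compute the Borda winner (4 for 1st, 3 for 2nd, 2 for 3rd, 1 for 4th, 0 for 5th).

Boston: 3×3 + 4×3 + 4×1 + 9×4 + 4×3 + 3×4 + 3×2 = 91
Edmonton: 3×4 + 4×1 + 4×0 + 9×0 + 4×4 + 3×3 + 3×0 = 41
Geneva: 3×0 + 4×2 + 4×3 + 9×1 + 4×1 + 3×0 + 3×1 = 36
Chicago: 3×2 + 4×4 + 4×2 + 9×2 + 4×2 + 3×2 + 3×3 = 71
Houston: 3×1 + 4×0 + 4×4 + 9×3 + 4×0 + 3×1 + 3×4 = 61

Boston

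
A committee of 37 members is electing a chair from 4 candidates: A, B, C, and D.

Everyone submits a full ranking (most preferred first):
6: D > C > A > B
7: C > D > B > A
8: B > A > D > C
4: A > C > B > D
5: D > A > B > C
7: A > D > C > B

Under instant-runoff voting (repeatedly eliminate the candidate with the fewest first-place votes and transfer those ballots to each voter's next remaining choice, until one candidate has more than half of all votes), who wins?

A

Round 1: A 11, B 8, C 7, D 11. C eliminated.
Round 2: A 11, B 8, D 18. B eliminated.
Round 3: A 19, D 18. A has a majority (≥19).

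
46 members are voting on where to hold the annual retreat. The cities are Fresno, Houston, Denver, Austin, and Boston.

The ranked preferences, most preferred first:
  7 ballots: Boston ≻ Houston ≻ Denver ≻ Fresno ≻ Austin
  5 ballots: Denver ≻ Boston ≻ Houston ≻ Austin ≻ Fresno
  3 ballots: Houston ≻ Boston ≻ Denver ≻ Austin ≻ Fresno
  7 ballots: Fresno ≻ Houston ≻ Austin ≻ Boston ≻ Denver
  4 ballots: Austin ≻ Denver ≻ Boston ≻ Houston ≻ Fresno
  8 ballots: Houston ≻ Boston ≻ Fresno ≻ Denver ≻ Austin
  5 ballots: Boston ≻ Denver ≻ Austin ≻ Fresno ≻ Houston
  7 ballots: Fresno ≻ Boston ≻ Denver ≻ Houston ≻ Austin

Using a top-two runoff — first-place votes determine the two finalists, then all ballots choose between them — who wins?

Boston

Round 1 first-place votes: Fresno 14, Houston 11, Denver 5, Austin 4, Boston 12. Fresno and Boston advance.
Runoff: Fresno is ranked above Boston on 14 ballots, Boston above Fresno on 32.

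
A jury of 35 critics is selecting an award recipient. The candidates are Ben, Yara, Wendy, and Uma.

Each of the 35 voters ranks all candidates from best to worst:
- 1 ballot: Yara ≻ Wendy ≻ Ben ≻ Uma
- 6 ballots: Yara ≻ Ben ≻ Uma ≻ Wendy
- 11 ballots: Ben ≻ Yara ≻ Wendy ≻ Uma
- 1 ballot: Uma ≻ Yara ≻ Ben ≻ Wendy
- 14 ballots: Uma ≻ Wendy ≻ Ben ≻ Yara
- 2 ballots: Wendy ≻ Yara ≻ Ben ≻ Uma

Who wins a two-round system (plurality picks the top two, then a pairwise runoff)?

Ben

Round 1 first-place votes: Ben 11, Yara 7, Wendy 2, Uma 15. Uma and Ben advance.
Runoff: Uma is ranked above Ben on 15 ballots, Ben above Uma on 20.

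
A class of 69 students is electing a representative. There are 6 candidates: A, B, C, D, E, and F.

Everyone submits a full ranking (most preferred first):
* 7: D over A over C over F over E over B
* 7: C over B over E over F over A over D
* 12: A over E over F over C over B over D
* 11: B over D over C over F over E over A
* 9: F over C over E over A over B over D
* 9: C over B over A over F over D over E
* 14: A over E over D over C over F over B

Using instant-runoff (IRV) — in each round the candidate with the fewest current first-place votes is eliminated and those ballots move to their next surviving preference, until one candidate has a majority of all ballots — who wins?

Round 1: A 26, B 11, C 16, D 7, E 0, F 9. E eliminated.
Round 2: A 26, B 11, C 16, D 7, F 9. D eliminated.
Round 3: A 33, B 11, C 16, F 9. F eliminated.
Round 4: A 33, B 11, C 25. B eliminated.
Round 5: A 33, C 36. C has a majority (≥35).

C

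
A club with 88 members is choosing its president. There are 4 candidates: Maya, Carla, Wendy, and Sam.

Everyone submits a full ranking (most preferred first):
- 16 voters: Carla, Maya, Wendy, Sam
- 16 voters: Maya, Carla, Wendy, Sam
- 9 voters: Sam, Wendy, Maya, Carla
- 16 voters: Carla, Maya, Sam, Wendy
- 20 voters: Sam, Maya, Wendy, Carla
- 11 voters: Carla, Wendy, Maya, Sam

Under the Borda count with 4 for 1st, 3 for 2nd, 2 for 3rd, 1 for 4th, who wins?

Maya: 16×3 + 16×4 + 9×2 + 16×3 + 20×3 + 11×2 = 260
Carla: 16×4 + 16×3 + 9×1 + 16×4 + 20×1 + 11×4 = 249
Wendy: 16×2 + 16×2 + 9×3 + 16×1 + 20×2 + 11×3 = 180
Sam: 16×1 + 16×1 + 9×4 + 16×2 + 20×4 + 11×1 = 191

Maya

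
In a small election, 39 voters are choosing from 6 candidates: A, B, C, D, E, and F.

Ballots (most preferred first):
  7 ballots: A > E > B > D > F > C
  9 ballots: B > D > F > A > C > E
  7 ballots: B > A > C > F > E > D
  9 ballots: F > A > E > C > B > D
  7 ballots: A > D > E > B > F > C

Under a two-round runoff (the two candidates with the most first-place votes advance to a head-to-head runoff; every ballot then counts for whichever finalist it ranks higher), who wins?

A

Round 1 first-place votes: A 14, B 16, C 0, D 0, E 0, F 9. B and A advance.
Runoff: B is ranked above A on 16 ballots, A above B on 23.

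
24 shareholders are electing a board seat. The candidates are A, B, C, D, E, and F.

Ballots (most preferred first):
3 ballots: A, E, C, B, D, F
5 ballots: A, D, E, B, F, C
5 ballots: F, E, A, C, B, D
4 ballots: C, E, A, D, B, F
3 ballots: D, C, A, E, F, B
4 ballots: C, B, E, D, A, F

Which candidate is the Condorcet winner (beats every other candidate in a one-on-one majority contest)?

E

E vs A: 13–11
E vs B: 20–4
E vs C: 13–11
E vs D: 16–8
E vs F: 19–5
E beats every other candidate.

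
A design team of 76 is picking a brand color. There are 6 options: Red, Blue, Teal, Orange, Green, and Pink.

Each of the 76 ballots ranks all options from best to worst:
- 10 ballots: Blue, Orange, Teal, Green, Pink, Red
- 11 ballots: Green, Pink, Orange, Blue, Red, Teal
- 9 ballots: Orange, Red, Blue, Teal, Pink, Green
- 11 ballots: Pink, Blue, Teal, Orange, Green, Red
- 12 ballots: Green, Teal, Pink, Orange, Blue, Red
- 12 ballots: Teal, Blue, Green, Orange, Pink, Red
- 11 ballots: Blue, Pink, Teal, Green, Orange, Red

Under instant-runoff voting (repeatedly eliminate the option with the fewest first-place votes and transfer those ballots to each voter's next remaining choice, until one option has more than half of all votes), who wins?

Round 1: Red 0, Blue 21, Teal 12, Orange 9, Green 23, Pink 11. Red eliminated.
Round 2: Blue 21, Teal 12, Orange 9, Green 23, Pink 11. Orange eliminated.
Round 3: Blue 30, Teal 12, Green 23, Pink 11. Pink eliminated.
Round 4: Blue 41, Teal 12, Green 23. Blue has a majority (≥39).

Blue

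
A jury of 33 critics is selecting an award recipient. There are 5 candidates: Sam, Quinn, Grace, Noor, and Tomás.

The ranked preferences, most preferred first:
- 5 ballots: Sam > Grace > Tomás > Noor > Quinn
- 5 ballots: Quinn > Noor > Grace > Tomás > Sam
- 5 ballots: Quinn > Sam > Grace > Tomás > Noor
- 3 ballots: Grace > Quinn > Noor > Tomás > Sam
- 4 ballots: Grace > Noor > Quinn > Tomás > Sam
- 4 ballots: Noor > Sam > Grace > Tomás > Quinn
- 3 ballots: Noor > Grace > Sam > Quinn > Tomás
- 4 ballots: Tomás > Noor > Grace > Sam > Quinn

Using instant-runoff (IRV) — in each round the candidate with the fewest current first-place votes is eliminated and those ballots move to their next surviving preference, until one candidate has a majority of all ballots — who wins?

Round 1: Sam 5, Quinn 10, Grace 7, Noor 7, Tomás 4. Tomás eliminated.
Round 2: Sam 5, Quinn 10, Grace 7, Noor 11. Sam eliminated.
Round 3: Quinn 10, Grace 12, Noor 11. Quinn eliminated.
Round 4: Grace 17, Noor 16. Grace has a majority (≥17).

Grace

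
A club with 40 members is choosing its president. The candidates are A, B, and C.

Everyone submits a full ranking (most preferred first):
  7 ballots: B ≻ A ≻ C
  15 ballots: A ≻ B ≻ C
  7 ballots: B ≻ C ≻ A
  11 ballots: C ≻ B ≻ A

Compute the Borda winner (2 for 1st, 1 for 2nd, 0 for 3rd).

A: 7×1 + 15×2 + 7×0 + 11×0 = 37
B: 7×2 + 15×1 + 7×2 + 11×1 = 54
C: 7×0 + 15×0 + 7×1 + 11×2 = 29

B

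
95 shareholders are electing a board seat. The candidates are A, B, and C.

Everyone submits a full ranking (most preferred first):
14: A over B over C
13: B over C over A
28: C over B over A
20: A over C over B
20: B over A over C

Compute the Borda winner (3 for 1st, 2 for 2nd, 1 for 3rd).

B

A: 14×3 + 13×1 + 28×1 + 20×3 + 20×2 = 183
B: 14×2 + 13×3 + 28×2 + 20×1 + 20×3 = 203
C: 14×1 + 13×2 + 28×3 + 20×2 + 20×1 = 184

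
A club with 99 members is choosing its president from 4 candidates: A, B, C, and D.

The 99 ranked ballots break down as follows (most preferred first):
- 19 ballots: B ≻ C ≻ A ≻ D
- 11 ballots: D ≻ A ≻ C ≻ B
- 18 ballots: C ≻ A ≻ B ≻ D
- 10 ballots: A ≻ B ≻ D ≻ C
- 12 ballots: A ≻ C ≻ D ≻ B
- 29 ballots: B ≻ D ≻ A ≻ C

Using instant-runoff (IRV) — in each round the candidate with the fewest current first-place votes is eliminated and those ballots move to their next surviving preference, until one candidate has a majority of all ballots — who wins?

A

Round 1: A 22, B 48, C 18, D 11. D eliminated.
Round 2: A 33, B 48, C 18. C eliminated.
Round 3: A 51, B 48. A has a majority (≥50).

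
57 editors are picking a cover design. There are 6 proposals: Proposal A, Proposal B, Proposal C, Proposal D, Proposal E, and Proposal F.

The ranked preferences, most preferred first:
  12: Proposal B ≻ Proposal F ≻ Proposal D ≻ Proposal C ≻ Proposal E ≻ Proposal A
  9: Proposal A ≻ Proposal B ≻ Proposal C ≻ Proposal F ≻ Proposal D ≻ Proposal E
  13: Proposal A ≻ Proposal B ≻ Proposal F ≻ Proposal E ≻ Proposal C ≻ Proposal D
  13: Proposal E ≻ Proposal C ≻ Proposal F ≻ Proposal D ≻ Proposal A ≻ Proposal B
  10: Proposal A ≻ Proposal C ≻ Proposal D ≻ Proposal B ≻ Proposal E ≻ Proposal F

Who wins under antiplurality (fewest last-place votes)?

Last-place votes: Proposal A 12, Proposal B 13, Proposal C 0, Proposal D 13, Proposal E 9, Proposal F 10.

Proposal C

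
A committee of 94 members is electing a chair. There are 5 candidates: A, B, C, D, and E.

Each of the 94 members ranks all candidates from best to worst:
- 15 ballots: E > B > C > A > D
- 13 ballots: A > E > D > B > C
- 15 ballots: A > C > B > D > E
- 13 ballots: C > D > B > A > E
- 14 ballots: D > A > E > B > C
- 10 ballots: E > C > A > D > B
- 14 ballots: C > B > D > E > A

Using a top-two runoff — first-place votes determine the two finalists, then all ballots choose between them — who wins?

C

Round 1 first-place votes: A 28, B 0, C 27, D 14, E 25. A and C advance.
Runoff: A is ranked above C on 42 ballots, C above A on 52.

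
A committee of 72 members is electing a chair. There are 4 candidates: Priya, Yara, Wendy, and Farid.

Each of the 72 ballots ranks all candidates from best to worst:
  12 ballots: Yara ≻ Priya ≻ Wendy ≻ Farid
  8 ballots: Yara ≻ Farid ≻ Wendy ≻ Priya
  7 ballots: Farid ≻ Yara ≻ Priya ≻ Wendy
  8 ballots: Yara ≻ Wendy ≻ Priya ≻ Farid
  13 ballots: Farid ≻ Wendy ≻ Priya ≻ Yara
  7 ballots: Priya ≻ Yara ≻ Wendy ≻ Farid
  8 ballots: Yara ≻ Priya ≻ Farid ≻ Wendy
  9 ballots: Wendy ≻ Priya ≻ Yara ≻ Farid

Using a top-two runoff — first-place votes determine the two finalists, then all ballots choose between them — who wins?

Yara

Round 1 first-place votes: Priya 7, Yara 36, Wendy 9, Farid 20. Yara and Farid advance.
Runoff: Yara is ranked above Farid on 52 ballots, Farid above Yara on 20.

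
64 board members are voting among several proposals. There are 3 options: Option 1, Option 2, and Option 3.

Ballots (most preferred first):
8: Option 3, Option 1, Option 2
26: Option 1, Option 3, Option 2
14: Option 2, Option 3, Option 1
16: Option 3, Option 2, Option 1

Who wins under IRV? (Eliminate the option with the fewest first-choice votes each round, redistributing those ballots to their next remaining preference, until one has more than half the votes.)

Option 3

Round 1: Option 1 26, Option 2 14, Option 3 24. Option 2 eliminated.
Round 2: Option 1 26, Option 3 38. Option 3 has a majority (≥33).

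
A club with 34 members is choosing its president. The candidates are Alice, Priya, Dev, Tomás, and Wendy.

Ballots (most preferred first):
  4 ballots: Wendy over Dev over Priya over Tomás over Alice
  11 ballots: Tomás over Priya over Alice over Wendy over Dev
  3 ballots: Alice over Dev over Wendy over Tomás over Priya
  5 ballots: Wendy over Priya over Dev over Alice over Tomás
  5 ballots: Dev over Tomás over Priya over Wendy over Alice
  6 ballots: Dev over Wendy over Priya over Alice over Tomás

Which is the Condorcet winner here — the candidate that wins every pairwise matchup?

Wendy

Wendy vs Alice: 20–14
Wendy vs Priya: 18–16
Wendy vs Dev: 20–14
Wendy vs Tomás: 18–16
Wendy beats every other candidate.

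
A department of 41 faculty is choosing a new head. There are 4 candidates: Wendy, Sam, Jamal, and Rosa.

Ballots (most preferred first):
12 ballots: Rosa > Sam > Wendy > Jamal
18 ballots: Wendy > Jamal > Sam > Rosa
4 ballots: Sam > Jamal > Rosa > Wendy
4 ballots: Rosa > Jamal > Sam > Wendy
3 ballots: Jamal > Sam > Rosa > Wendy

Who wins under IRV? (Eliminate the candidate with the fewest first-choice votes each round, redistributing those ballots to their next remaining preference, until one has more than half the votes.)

Rosa

Round 1: Wendy 18, Sam 4, Jamal 3, Rosa 16. Jamal eliminated.
Round 2: Wendy 18, Sam 7, Rosa 16. Sam eliminated.
Round 3: Wendy 18, Rosa 23. Rosa has a majority (≥21).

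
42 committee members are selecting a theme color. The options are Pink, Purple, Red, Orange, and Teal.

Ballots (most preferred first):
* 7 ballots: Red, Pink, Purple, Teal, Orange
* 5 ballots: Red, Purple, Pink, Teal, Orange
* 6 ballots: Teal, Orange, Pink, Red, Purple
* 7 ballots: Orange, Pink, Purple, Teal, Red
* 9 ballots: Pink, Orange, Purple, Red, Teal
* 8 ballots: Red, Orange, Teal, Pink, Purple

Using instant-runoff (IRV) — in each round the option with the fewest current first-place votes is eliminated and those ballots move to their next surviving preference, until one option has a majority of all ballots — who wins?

Orange

Round 1: Pink 9, Purple 0, Red 20, Orange 7, Teal 6. Purple eliminated.
Round 2: Pink 9, Red 20, Orange 7, Teal 6. Teal eliminated.
Round 3: Pink 9, Red 20, Orange 13. Pink eliminated.
Round 4: Red 20, Orange 22. Orange has a majority (≥22).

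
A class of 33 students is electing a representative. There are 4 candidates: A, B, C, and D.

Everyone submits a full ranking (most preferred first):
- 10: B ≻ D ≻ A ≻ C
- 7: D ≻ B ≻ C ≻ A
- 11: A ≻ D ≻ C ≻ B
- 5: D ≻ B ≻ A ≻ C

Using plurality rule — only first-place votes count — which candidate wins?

D

First-place votes: A 11, B 10, C 0, D 12.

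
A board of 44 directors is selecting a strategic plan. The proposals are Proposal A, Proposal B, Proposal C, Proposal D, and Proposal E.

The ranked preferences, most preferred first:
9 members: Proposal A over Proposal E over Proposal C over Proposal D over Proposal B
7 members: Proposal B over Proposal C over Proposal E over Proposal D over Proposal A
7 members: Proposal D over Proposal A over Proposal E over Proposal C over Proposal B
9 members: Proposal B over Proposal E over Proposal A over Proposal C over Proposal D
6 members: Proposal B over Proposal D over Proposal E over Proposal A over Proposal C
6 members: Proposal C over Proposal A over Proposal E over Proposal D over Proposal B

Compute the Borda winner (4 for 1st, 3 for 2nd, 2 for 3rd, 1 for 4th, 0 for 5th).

Proposal E

Proposal A: 9×4 + 7×0 + 7×3 + 9×2 + 6×1 + 6×3 = 99
Proposal B: 9×0 + 7×4 + 7×0 + 9×4 + 6×4 + 6×0 = 88
Proposal C: 9×2 + 7×3 + 7×1 + 9×1 + 6×0 + 6×4 = 79
Proposal D: 9×1 + 7×1 + 7×4 + 9×0 + 6×3 + 6×1 = 68
Proposal E: 9×3 + 7×2 + 7×2 + 9×3 + 6×2 + 6×2 = 106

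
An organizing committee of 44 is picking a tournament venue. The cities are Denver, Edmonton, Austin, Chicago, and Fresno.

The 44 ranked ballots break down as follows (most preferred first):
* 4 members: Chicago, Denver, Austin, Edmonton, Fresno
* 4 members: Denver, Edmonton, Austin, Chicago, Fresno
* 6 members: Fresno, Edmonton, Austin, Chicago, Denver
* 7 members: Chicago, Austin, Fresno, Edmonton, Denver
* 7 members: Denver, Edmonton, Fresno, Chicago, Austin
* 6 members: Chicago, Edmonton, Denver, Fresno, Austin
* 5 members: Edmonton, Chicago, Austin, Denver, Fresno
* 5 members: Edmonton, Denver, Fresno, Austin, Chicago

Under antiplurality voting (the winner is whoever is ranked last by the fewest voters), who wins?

Last-place votes: Denver 13, Edmonton 0, Austin 13, Chicago 5, Fresno 13.

Edmonton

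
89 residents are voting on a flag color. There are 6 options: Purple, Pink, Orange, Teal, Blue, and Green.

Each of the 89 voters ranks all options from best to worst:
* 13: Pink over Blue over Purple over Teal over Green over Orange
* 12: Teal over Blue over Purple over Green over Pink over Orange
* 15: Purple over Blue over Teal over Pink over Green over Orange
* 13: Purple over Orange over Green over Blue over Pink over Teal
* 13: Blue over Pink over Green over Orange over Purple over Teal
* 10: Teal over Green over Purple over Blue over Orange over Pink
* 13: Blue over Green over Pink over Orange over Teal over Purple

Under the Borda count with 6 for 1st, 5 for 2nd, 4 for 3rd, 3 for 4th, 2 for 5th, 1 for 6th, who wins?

Purple: 13×4 + 12×4 + 15×6 + 13×6 + 13×2 + 10×4 + 13×1 = 347
Pink: 13×6 + 12×2 + 15×3 + 13×2 + 13×5 + 10×1 + 13×4 = 300
Orange: 13×1 + 12×1 + 15×1 + 13×5 + 13×3 + 10×2 + 13×3 = 203
Teal: 13×3 + 12×6 + 15×4 + 13×1 + 13×1 + 10×6 + 13×2 = 283
Blue: 13×5 + 12×5 + 15×5 + 13×3 + 13×6 + 10×3 + 13×6 = 425
Green: 13×2 + 12×3 + 15×2 + 13×4 + 13×4 + 10×5 + 13×5 = 311

Blue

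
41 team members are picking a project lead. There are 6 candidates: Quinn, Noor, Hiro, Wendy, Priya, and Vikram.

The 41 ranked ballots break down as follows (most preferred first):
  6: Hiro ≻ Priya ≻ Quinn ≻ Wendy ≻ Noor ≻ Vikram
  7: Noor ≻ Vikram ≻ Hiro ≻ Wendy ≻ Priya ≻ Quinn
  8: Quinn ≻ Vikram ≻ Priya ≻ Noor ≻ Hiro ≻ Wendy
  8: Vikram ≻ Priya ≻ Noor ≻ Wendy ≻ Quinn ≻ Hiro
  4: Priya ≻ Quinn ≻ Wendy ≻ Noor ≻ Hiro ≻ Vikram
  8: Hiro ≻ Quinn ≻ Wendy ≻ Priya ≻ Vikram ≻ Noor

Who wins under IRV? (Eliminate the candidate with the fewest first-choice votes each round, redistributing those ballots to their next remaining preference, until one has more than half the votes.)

Vikram

Round 1: Quinn 8, Noor 7, Hiro 14, Wendy 0, Priya 4, Vikram 8. Wendy eliminated.
Round 2: Quinn 8, Noor 7, Hiro 14, Priya 4, Vikram 8. Priya eliminated.
Round 3: Quinn 12, Noor 7, Hiro 14, Vikram 8. Noor eliminated.
Round 4: Quinn 12, Hiro 14, Vikram 15. Quinn eliminated.
Round 5: Hiro 18, Vikram 23. Vikram has a majority (≥21).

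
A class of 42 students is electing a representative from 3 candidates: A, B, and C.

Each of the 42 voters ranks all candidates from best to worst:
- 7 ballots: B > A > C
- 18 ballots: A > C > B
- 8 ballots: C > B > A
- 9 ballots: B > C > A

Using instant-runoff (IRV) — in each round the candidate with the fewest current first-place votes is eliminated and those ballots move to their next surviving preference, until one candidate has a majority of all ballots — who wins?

Round 1: A 18, B 16, C 8. C eliminated.
Round 2: A 18, B 24. B has a majority (≥22).

B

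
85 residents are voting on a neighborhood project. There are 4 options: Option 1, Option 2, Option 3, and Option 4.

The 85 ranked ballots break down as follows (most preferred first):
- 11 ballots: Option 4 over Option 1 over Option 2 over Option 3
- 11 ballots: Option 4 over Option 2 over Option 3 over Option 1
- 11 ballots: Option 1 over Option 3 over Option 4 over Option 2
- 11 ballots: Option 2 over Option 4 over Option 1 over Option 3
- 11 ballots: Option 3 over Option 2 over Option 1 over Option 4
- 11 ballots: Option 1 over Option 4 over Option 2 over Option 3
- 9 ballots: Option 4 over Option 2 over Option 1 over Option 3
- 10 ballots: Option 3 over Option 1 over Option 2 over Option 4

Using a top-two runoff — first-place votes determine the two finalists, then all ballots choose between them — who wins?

Round 1 first-place votes: Option 1 22, Option 2 11, Option 3 21, Option 4 31. Option 4 and Option 1 advance.
Runoff: Option 4 is ranked above Option 1 on 42 ballots, Option 1 above Option 4 on 43.

Option 1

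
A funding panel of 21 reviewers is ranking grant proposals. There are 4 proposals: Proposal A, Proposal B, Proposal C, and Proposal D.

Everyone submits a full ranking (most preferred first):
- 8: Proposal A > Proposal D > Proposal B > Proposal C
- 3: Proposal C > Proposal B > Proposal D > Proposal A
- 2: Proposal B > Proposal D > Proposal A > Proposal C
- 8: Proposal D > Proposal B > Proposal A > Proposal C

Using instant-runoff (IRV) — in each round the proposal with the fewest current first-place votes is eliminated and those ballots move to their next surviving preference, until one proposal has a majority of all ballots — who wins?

Proposal D

Round 1: Proposal A 8, Proposal B 2, Proposal C 3, Proposal D 8. Proposal B eliminated.
Round 2: Proposal A 8, Proposal C 3, Proposal D 10. Proposal C eliminated.
Round 3: Proposal A 8, Proposal D 13. Proposal D has a majority (≥11).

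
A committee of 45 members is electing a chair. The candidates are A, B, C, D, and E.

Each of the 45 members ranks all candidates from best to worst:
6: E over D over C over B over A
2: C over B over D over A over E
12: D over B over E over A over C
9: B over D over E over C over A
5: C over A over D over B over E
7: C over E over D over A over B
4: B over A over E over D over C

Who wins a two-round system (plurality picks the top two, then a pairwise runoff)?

Round 1 first-place votes: A 0, B 13, C 14, D 12, E 6. C and B advance.
Runoff: C is ranked above B on 20 ballots, B above C on 25.

B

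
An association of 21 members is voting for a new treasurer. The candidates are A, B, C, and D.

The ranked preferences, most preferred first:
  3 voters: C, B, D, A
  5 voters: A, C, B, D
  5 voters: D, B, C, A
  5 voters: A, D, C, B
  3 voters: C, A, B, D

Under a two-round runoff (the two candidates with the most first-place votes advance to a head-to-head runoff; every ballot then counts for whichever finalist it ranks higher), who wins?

Round 1 first-place votes: A 10, B 0, C 6, D 5. A and C advance.
Runoff: A is ranked above C on 10 ballots, C above A on 11.

C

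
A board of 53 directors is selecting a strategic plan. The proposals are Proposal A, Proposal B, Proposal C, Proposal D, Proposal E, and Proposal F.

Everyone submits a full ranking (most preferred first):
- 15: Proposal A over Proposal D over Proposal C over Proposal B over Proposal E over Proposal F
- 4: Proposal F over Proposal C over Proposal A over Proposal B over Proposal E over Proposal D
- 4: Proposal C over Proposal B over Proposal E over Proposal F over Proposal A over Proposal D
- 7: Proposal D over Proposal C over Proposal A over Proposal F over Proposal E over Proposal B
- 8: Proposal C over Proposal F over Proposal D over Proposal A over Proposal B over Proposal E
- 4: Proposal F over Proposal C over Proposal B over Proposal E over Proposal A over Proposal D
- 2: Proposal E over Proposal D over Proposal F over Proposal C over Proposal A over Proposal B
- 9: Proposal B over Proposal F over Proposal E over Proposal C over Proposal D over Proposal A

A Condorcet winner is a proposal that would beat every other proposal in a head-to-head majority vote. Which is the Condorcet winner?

Proposal C

Proposal C vs Proposal A: 38–15
Proposal C vs Proposal B: 44–9
Proposal C vs Proposal D: 29–24
Proposal C vs Proposal E: 42–11
Proposal C vs Proposal F: 34–19
Proposal C beats every other proposal.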